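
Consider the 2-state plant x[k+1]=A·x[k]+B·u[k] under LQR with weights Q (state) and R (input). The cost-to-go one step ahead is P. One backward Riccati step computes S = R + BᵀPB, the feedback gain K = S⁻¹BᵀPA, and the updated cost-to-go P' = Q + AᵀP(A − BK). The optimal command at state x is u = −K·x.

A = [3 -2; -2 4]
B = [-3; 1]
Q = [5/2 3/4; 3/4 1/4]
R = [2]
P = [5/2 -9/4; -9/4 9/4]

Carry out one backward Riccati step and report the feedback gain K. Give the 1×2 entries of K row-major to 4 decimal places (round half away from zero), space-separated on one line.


BᵀP = [-9.7500 9.0000]
S = R + BᵀPB = [2] + [38.2500] = [40.2500]
BᵀPA = [-47.2500 55.5000]
K = S⁻¹·BᵀPA = [-1.1739 1.3789]
A−BK = [-0.5217 2.1366; -0.8261 2.6211]
AᵀP(A−BK) = [3.0326 -3.8478; -3.8478 5.4720]
P' = Q + AᵀP(A−BK) = [5.5326 -3.0978; -3.0978 5.7220]
tr(P') = 11.2547

-1.1739 1.3789


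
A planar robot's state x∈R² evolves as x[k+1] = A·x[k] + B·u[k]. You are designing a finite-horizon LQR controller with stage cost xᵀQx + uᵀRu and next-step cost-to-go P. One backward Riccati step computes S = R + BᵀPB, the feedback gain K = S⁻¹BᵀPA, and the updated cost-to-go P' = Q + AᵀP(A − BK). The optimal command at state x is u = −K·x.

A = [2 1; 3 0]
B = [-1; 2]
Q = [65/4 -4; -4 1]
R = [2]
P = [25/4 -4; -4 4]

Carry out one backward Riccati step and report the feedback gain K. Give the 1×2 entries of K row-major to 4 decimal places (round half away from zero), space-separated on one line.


BᵀP = [-14.2500 12.0000]
S = R + BᵀPB = [2] + [38.2500] = [40.2500]
BᵀPA = [7.5000 -14.2500]
K = S⁻¹·BᵀPA = [0.1863 -0.3540]
A−BK = [2.1863 0.6460; 2.6273 0.7081]
AᵀP(A−BK) = [11.6025 3.1553; 3.1553 1.2050]
P' = Q + AᵀP(A−BK) = [27.8525 -0.8447; -0.8447 2.2050]
tr(P') = 30.0575

0.1863 -0.3540


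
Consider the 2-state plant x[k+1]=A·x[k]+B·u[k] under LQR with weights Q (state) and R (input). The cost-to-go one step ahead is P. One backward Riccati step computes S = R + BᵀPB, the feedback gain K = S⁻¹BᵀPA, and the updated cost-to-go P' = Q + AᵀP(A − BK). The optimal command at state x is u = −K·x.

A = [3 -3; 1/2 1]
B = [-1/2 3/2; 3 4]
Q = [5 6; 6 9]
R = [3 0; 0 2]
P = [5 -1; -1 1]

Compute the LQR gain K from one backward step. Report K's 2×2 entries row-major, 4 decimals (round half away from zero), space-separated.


-1.3023 1.5814 1.1153 -0.9909

BᵀP = [-5.5000 3.5000; 3.5000 2.5000]
S = R + BᵀPB = [3 0; 0 2] + [13.2500 5.7500; 5.7500 15.2500] = [16.2500 5.7500; 5.7500 17.2500]
BᵀPA = [-14.7500 20.0000; 11.7500 -8.0000]
K = S⁻¹·BᵀPA = [-1.3023 1.5814; 1.1153 -0.9909]
A−BK = [0.6759 -0.7230; -0.0541 0.2194]
AᵀP(A−BK) = [9.9363 -11.0313; -11.0313 12.4449]
P' = Q + AᵀP(A−BK) = [14.9363 -5.0313; -5.0313 21.4449]
tr(P') = 36.3812


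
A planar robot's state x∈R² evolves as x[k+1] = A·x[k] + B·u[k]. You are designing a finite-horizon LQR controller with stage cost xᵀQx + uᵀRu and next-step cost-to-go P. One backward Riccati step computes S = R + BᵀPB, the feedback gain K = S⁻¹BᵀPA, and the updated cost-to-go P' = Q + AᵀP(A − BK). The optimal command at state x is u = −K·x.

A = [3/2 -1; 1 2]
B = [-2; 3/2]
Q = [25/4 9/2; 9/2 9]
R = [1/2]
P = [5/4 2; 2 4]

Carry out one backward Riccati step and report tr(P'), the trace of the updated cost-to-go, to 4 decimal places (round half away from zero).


BᵀP = [0.5000 2.0000]
S = R + BᵀPB = [1/2] + [2.0000] = [2.5000]
BᵀPA = [2.7500 3.5000]
K = S⁻¹·BᵀPA = [1.1000 1.4000]
A−BK = [3.7000 1.8000; -0.6500 -0.1000]
AᵀP(A−BK) = [9.7875 6.2750; 6.2750 4.3500]
P' = Q + AᵀP(A−BK) = [16.0375 10.7750; 10.7750 13.3500]
tr(P') = 29.3875

29.3875


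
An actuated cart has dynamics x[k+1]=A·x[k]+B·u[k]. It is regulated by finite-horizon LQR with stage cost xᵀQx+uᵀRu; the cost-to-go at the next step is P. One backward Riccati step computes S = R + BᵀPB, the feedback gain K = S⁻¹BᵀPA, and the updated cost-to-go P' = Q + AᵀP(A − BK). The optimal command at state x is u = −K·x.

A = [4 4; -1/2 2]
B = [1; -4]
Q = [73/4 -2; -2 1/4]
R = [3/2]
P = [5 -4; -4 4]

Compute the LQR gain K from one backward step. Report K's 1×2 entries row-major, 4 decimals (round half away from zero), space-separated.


0.9171 0.4293

BᵀP = [21.0000 -20.0000]
S = R + BᵀPB = [3/2] + [101.0000] = [102.5000]
BᵀPA = [94.0000 44.0000]
K = S⁻¹·BᵀPA = [0.9171 0.4293]
A−BK = [3.0829 3.5707; 3.1683 3.7171]
AᵀP(A−BK) = [10.7951 11.6488; 11.6488 13.1122]
P' = Q + AᵀP(A−BK) = [29.0451 9.6488; 9.6488 13.3622]
tr(P') = 42.4073


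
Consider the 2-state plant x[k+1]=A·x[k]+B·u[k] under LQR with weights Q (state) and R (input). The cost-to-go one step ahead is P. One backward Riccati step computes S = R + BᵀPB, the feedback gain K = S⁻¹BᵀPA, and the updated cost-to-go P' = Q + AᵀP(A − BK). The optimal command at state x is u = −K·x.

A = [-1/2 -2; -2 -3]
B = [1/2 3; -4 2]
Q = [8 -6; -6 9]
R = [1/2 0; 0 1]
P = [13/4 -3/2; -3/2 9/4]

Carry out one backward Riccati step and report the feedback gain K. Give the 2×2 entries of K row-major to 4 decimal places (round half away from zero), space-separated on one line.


BᵀP = [7.6250 -9.7500; 6.7500 0.0000]
S = R + BᵀPB = [1/2 0; 0 1] + [42.8125 3.3750; 3.3750 20.2500] = [43.3125 3.3750; 3.3750 21.2500]
BᵀPA = [15.6875 14.0000; -3.3750 -13.5000]
K = S⁻¹·BᵀPA = [0.3793 0.3774; -0.2191 -0.6952]
A−BK = [-0.0325 -0.1030; -0.0448 -0.0999]
AᵀP(A−BK) = [0.1235 0.2330; 0.2330 0.5806]
P' = Q + AᵀP(A−BK) = [8.1235 -5.7670; -5.7670 9.5806]
tr(P') = 17.7041

0.3793 0.3774 -0.2191 -0.6952


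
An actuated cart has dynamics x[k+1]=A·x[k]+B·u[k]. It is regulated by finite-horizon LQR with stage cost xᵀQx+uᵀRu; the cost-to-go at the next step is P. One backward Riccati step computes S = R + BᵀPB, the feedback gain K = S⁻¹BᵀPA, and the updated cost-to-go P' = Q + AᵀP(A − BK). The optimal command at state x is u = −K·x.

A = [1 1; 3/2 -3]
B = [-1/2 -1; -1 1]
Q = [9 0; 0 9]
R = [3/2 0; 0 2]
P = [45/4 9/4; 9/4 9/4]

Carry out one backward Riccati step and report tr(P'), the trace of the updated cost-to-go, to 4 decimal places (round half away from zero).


27.0000

BᵀP = [-7.8750 -3.3750; -9.0000 0.0000]
S = R + BᵀPB = [3/2 0; 0 2] + [7.3125 4.5000; 4.5000 9.0000] = [8.8125 4.5000; 4.5000 11.0000]
BᵀPA = [-12.9375 2.2500; -9.0000 -9.0000]
K = S⁻¹·BᵀPA = [-1.3276 0.8509; -0.2751 -1.1663]
A−BK = [0.0611 0.2592; 0.4474 -0.9829]
AᵀP(A−BK) = [3.4108 -1.7384; -1.7384 5.5892]
P' = Q + AᵀP(A−BK) = [12.4108 -1.7384; -1.7384 14.5892]
tr(P') = 27.0000


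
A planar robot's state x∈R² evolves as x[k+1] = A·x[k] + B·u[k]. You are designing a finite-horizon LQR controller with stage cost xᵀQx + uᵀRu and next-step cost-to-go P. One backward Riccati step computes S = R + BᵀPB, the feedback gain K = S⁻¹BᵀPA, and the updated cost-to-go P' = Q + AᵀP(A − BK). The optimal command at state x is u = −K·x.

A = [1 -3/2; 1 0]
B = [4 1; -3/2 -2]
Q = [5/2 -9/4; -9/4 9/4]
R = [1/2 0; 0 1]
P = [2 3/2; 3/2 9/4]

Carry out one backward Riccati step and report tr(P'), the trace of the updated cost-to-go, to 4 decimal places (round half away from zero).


BᵀP = [5.7500 2.6250; -1.0000 -3.0000]
S = R + BᵀPB = [1/2 0; 0 1] + [19.0625 0.5000; 0.5000 5.0000] = [19.5625 0.5000; 0.5000 6.0000]
BᵀPA = [8.3750 -8.6250; -4.0000 1.5000]
K = S⁻¹·BᵀPA = [0.4461 -0.4482; -0.7038 0.2874]
A−BK = [-0.0806 0.0056; 0.2615 -0.0977]
AᵀP(A−BK) = [0.6985 -0.3466; -0.3466 0.2029]
P' = Q + AᵀP(A−BK) = [3.1985 -2.5966; -2.5966 2.4529]
tr(P') = 5.6514

5.6514


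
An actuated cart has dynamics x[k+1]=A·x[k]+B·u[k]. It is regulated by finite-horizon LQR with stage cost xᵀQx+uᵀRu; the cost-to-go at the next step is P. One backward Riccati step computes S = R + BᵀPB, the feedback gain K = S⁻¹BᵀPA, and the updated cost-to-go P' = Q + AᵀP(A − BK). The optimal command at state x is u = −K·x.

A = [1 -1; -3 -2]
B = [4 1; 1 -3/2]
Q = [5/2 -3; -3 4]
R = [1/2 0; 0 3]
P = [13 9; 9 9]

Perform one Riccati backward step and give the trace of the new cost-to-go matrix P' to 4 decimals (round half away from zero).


15.6032

BᵀP = [61.0000 45.0000; -0.5000 -4.5000]
S = R + BᵀPB = [1/2 0; 0 3] + [289.0000 -6.5000; -6.5000 6.2500] = [289.5000 -6.5000; -6.5000 9.2500]
BᵀPA = [-74.0000 -151.0000; 13.0000 9.5000]
K = S⁻¹·BᵀPA = [-0.2276 -0.5065; 1.2454 0.6711]
A−BK = [0.6652 0.3550; -0.9042 -0.4868]
AᵀP(A−BK) = [6.9632 3.7932; 3.7932 2.1399]
P' = Q + AᵀP(A−BK) = [9.4632 0.7932; 0.7932 6.1399]
tr(P') = 15.6032


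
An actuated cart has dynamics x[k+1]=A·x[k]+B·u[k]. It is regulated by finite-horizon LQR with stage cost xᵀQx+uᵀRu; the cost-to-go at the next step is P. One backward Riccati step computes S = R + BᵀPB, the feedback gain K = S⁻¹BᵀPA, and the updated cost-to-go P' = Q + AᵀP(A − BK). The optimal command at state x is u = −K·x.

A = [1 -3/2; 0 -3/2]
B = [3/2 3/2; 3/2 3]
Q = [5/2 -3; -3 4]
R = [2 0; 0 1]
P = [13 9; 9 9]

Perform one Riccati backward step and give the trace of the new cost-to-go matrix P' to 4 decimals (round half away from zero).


BᵀP = [33.0000 27.0000; 46.5000 40.5000]
S = R + BᵀPB = [2 0; 0 1] + [90.0000 130.5000; 130.5000 191.2500] = [92.0000 130.5000; 130.5000 192.2500]
BᵀPA = [33.0000 -90.0000; 46.5000 -130.5000]
K = S⁻¹·BᵀPA = [0.4203 -0.4145; -0.0434 -0.3974]
A−BK = [0.4347 -0.2821; -0.5002 0.3140]
AᵀP(A−BK) = [1.1496 -0.8405; -0.8405 0.8291]
P' = Q + AᵀP(A−BK) = [3.6496 -3.8405; -3.8405 4.8291]
tr(P') = 8.4787

8.4787


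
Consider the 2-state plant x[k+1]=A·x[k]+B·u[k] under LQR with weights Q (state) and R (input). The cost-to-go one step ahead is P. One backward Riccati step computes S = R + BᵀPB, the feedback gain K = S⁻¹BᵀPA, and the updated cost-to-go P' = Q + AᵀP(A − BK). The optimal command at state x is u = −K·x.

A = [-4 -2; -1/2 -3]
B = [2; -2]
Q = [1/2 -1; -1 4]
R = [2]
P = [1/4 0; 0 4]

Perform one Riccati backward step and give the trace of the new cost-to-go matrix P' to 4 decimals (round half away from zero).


BᵀP = [0.5000 -8.0000]
S = R + BᵀPB = [2] + [17.0000] = [19.0000]
BᵀPA = [2.0000 23.0000]
K = S⁻¹·BᵀPA = [0.1053 1.2105]
A−BK = [-4.2105 -4.4211; -0.2895 -0.5789]
AᵀP(A−BK) = [4.7895 5.5789; 5.5789 9.1579]
P' = Q + AᵀP(A−BK) = [5.2895 4.5789; 4.5789 13.1579]
tr(P') = 18.4474

18.4474


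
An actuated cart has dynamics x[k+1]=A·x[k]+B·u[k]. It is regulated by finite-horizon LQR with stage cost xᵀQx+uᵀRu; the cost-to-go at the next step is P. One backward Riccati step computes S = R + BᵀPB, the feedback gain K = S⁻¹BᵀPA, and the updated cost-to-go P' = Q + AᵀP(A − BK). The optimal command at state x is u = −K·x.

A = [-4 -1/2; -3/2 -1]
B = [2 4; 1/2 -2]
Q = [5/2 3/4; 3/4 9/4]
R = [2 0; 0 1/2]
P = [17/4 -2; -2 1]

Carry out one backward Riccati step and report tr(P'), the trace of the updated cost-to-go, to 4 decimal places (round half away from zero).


5.4504

BᵀP = [7.5000 -3.5000; 21.0000 -10.0000]
S = R + BᵀPB = [2 0; 0 1/2] + [13.2500 37.0000; 37.0000 104.0000] = [15.2500 37.0000; 37.0000 104.5000]
BᵀPA = [-24.7500 -0.2500; -69.0000 -0.5000]
K = S⁻¹·BᵀPA = [-0.1486 -0.0339; -0.6077 0.0072]
A−BK = [-1.2721 -0.4610; -2.6411 -0.9686]
AᵀP(A−BK) = [0.6427 0.1590; 0.1590 0.0576]
P' = Q + AᵀP(A−BK) = [3.1427 0.9090; 0.9090 2.3076]
tr(P') = 5.4504


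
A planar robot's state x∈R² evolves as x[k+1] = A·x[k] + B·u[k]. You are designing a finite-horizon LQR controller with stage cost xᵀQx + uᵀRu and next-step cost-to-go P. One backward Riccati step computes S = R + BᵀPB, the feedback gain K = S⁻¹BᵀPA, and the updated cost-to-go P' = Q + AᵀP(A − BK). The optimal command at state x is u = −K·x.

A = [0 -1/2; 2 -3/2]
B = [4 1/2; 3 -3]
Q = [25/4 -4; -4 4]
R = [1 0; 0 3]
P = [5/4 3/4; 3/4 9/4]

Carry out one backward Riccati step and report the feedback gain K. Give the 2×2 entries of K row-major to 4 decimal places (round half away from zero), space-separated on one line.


BᵀP = [7.2500 9.7500; -1.6250 -6.3750]
S = R + BᵀPB = [1 0; 0 3] + [58.2500 -25.6250; -25.6250 18.3125] = [59.2500 -25.6250; -25.6250 21.3125]
BᵀPA = [19.5000 -18.2500; -12.7500 10.3750]
K = S⁻¹·BᵀPA = [0.1466 -0.2031; -0.4219 0.2426]
A−BK = [-0.3755 0.1910; 0.2943 -0.1629]
AᵀP(A−BK) = [0.7610 -0.4464; -0.4464 0.2765]
P' = Q + AᵀP(A−BK) = [7.0110 -4.4464; -4.4464 4.2765]
tr(P') = 11.2875

0.1466 -0.2031 -0.4219 0.2426


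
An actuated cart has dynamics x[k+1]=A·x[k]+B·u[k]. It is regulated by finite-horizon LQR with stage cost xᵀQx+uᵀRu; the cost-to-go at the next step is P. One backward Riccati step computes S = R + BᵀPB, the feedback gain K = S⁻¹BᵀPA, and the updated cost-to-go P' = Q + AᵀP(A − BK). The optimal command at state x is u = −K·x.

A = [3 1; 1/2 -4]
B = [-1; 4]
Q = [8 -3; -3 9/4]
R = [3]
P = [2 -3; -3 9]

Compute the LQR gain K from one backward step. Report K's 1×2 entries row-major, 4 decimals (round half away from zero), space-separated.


BᵀP = [-14.0000 39.0000]
S = R + BᵀPB = [3] + [170.0000] = [173.0000]
BᵀPA = [-22.5000 -170.0000]
K = S⁻¹·BᵀPA = [-0.1301 -0.9827]
A−BK = [2.8699 0.0173; 1.0202 -0.0694]
AᵀP(A−BK) = [8.3237 0.3902; 0.3902 2.9480]
P' = Q + AᵀP(A−BK) = [16.3237 -2.6098; -2.6098 5.1980]
tr(P') = 21.5217

-0.1301 -0.9827


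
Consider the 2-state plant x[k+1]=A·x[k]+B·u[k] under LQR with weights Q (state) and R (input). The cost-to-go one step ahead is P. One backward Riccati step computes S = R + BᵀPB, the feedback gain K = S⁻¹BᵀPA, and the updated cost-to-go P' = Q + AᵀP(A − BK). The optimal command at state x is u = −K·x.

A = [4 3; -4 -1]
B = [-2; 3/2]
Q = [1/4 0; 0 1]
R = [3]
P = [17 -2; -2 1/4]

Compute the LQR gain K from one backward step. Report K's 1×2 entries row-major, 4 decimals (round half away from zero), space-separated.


-1.9806 -1.3807

BᵀP = [-37.0000 4.3750]
S = R + BᵀPB = [3] + [80.5625] = [83.5625]
BᵀPA = [-165.5000 -115.3750]
K = S⁻¹·BᵀPA = [-1.9806 -1.3807]
A−BK = [0.0389 0.2386; -1.0292 1.0711]
AᵀP(A−BK) = [12.2184 8.4936; 8.4936 5.9514]
P' = Q + AᵀP(A−BK) = [12.4684 8.4936; 8.4936 6.9514]
tr(P') = 19.4198


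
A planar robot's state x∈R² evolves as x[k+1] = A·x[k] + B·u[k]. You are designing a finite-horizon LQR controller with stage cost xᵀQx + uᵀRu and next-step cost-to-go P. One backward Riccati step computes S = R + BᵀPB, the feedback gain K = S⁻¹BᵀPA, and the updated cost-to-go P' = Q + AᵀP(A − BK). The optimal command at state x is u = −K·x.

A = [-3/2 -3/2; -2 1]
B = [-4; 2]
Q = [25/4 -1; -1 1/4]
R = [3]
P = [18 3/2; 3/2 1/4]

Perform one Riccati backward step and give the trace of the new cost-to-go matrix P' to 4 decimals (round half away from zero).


8.4953

BᵀP = [-69.0000 -5.5000]
S = R + BᵀPB = [3] + [265.0000] = [268.0000]
BᵀPA = [114.5000 98.0000]
K = S⁻¹·BᵀPA = [0.4272 0.3657]
A−BK = [0.2090 -0.0373; -2.8545 0.2687]
AᵀP(A−BK) = [1.5812 0.3806; 0.3806 0.4142]
P' = Q + AᵀP(A−BK) = [7.8312 -0.6194; -0.6194 0.6642]
tr(P') = 8.4953


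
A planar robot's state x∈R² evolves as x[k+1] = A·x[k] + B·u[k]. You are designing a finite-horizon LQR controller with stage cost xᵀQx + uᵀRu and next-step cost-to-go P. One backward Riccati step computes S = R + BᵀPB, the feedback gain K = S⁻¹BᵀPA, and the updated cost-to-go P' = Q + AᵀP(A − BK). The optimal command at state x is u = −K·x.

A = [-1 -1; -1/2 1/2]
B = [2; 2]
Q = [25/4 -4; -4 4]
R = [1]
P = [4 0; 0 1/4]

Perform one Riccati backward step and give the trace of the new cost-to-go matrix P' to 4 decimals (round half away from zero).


BᵀP = [8.0000 0.5000]
S = R + BᵀPB = [1] + [17.0000] = [18.0000]
BᵀPA = [-8.2500 -7.7500]
K = S⁻¹·BᵀPA = [-0.4583 -0.4306]
A−BK = [-0.0833 -0.1389; 0.4167 1.3611]
AᵀP(A−BK) = [0.2813 0.3854; 0.3854 0.7257]
P' = Q + AᵀP(A−BK) = [6.5313 -3.6146; -3.6146 4.7257]
tr(P') = 11.2569

11.2569


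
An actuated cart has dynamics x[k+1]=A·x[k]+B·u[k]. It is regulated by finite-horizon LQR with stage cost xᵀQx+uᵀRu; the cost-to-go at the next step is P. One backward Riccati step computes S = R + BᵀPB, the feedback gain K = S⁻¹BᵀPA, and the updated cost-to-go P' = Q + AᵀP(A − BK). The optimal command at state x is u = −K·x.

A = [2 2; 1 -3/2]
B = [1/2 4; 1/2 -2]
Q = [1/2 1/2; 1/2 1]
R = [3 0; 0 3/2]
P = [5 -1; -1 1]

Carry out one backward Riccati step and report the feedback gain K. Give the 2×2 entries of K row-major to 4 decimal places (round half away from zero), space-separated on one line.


BᵀP = [2.0000 0.0000; 22.0000 -6.0000]
S = R + BᵀPB = [3 0; 0 3/2] + [1.0000 8.0000; 8.0000 100.0000] = [4.0000 8.0000; 8.0000 101.5000]
BᵀPA = [4.0000 4.0000; 38.0000 53.0000]
K = S⁻¹·BᵀPA = [0.2982 -0.0526; 0.3509 0.5263]
A−BK = [0.4474 -0.0789; 1.5526 -0.4211]
AᵀP(A−BK) = [2.4737 -0.2895; -0.2895 0.5658]
P' = Q + AᵀP(A−BK) = [2.9737 0.2105; 0.2105 1.5658]
tr(P') = 4.5395

0.2982 -0.0526 0.3509 0.5263


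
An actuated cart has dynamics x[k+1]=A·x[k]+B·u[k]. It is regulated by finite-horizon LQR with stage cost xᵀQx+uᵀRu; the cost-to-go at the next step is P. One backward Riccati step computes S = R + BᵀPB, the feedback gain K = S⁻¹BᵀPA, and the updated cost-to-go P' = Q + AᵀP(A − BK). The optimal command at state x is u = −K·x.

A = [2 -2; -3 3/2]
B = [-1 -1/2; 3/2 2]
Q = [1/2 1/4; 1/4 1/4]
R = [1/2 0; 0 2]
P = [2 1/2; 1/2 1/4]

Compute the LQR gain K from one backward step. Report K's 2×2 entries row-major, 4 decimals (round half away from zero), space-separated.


BᵀP = [-1.2500 -0.1250; 0.0000 0.2500]
S = R + BᵀPB = [1/2 0; 0 2] + [1.0625 0.3750; 0.3750 0.5000] = [1.5625 0.3750; 0.3750 2.5000]
BᵀPA = [-2.1250 2.3125; -0.7500 0.3750]
K = S⁻¹·BᵀPA = [-1.3361 1.4979; -0.0996 -0.0747]
A−BK = [0.6141 -0.5394; -0.7967 -0.5975]
AᵀP(A−BK) = [1.3361 -1.4979; -1.4979 2.1266]
P' = Q + AᵀP(A−BK) = [1.8361 -1.2479; -1.2479 2.3766]
tr(P') = 4.2127

-1.3361 1.4979 -0.0996 -0.0747


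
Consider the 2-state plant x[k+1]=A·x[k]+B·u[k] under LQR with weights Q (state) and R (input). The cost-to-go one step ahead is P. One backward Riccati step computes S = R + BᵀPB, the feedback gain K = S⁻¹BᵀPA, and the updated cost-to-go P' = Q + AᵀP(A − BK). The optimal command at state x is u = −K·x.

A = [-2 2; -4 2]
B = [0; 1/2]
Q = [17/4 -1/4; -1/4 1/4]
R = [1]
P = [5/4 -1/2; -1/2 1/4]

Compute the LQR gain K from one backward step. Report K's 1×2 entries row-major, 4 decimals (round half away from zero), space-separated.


BᵀP = [-0.2500 0.1250]
S = R + BᵀPB = [1] + [0.0625] = [1.0625]
BᵀPA = [0.0000 -0.2500]
K = S⁻¹·BᵀPA = [0.0000 -0.2353]
A−BK = [-2.0000 2.0000; -4.0000 2.1176]
AᵀP(A−BK) = [1.0000 -1.0000; -1.0000 1.9412]
P' = Q + AᵀP(A−BK) = [5.2500 -1.2500; -1.2500 2.1912]
tr(P') = 7.4412

0.0000 -0.2353


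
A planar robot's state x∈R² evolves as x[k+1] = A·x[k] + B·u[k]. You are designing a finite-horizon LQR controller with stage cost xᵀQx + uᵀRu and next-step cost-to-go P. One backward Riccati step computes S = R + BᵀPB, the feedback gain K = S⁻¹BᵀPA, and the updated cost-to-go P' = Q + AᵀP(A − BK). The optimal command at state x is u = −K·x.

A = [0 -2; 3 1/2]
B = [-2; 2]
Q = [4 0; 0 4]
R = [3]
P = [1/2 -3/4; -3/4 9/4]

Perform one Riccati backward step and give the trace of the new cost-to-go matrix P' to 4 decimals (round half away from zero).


12.9125

BᵀP = [-2.5000 6.0000]
S = R + BᵀPB = [3] + [17.0000] = [20.0000]
BᵀPA = [18.0000 8.0000]
K = S⁻¹·BᵀPA = [0.9000 0.4000]
A−BK = [1.8000 -1.2000; 1.2000 -0.3000]
AᵀP(A−BK) = [4.0500 0.6750; 0.6750 0.8625]
P' = Q + AᵀP(A−BK) = [8.0500 0.6750; 0.6750 4.8625]
tr(P') = 12.9125


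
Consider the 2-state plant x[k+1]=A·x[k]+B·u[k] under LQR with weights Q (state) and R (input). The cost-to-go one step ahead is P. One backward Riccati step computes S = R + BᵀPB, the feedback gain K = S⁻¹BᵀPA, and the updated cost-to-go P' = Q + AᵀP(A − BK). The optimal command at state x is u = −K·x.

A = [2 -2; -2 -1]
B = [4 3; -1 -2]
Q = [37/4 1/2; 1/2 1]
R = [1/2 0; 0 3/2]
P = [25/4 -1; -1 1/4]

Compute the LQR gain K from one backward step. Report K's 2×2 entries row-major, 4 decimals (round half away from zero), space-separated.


BᵀP = [26.0000 -4.2500; 20.7500 -3.5000]
S = R + BᵀPB = [1/2 0; 0 3/2] + [108.2500 86.5000; 86.5000 69.2500] = [108.7500 86.5000; 86.5000 70.7500]
BᵀPA = [60.5000 -47.7500; 48.5000 -38.0000]
K = S⁻¹·BᵀPA = [0.4019 -0.4311; 0.1942 -0.0100]
A−BK = [-0.1900 -0.2455; -1.2098 -1.4512]
AᵀP(A−BK) = [0.2691 0.0682; 0.0682 0.2837]
P' = Q + AᵀP(A−BK) = [9.5191 0.5682; 0.5682 1.2837]
tr(P') = 10.8028

0.4019 -0.4311 0.1942 -0.0100


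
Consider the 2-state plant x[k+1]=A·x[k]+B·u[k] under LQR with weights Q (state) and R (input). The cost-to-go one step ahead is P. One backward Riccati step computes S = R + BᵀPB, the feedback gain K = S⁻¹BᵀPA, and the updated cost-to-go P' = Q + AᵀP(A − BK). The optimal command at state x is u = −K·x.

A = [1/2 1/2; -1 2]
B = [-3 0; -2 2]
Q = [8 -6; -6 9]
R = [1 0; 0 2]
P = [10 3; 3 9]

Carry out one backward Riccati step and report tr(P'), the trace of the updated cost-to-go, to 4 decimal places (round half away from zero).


19.1080

BᵀP = [-36.0000 -27.0000; 6.0000 18.0000]
S = R + BᵀPB = [1 0; 0 2] + [162.0000 -54.0000; -54.0000 36.0000] = [163.0000 -54.0000; -54.0000 38.0000]
BᵀPA = [9.0000 -72.0000; -15.0000 39.0000]
K = S⁻¹·BᵀPA = [-0.1428 -0.1922; -0.5976 0.7532]
A−BK = [0.0717 -0.0766; -0.0903 0.1092]
AᵀP(A−BK) = [0.8206 -0.9722; -0.9722 1.2874]
P' = Q + AᵀP(A−BK) = [8.8206 -6.9722; -6.9722 10.2874]
tr(P') = 19.1080


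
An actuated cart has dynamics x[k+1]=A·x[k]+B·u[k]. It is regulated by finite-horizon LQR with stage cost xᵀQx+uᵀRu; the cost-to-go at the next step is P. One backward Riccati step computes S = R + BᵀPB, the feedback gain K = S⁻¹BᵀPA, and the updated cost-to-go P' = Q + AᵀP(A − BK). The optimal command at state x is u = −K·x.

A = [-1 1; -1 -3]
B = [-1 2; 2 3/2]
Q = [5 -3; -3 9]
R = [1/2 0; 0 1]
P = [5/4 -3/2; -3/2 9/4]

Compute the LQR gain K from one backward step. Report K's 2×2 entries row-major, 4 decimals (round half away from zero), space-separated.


BᵀP = [-4.2500 6.0000; 0.2500 0.3750]
S = R + BᵀPB = [1/2 0; 0 1] + [16.2500 0.5000; 0.5000 1.0625] = [16.7500 0.5000; 0.5000 2.0625]
BᵀPA = [-1.7500 -22.2500; -0.6250 -0.8750]
K = S⁻¹·BᵀPA = [-0.0961 -1.3253; -0.2797 -0.1030]
A−BK = [-0.5367 -0.1194; -0.3882 -0.1950]
AᵀP(A−BK) = [0.1569 0.1164; 0.1164 0.9223]
P' = Q + AᵀP(A−BK) = [5.1569 -2.8836; -2.8836 9.9223]
tr(P') = 15.0793

-0.0961 -1.3253 -0.2797 -0.1030


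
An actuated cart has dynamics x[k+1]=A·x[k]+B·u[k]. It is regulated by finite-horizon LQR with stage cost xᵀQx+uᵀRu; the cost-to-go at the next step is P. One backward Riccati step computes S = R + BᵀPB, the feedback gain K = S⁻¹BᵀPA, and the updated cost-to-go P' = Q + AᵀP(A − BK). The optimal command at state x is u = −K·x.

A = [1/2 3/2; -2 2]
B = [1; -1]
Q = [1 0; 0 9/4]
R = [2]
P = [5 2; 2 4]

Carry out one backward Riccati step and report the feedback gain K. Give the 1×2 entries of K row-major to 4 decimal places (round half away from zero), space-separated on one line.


0.7857 0.0714

BᵀP = [3.0000 -2.0000]
S = R + BᵀPB = [2] + [5.0000] = [7.0000]
BᵀPA = [5.5000 0.5000]
K = S⁻¹·BᵀPA = [0.7857 0.0714]
A−BK = [-0.2857 1.4286; -1.2143 2.0714]
AᵀP(A−BK) = [8.9286 -16.6429; -16.6429 39.2143]
P' = Q + AᵀP(A−BK) = [9.9286 -16.6429; -16.6429 41.4643]
tr(P') = 51.3929


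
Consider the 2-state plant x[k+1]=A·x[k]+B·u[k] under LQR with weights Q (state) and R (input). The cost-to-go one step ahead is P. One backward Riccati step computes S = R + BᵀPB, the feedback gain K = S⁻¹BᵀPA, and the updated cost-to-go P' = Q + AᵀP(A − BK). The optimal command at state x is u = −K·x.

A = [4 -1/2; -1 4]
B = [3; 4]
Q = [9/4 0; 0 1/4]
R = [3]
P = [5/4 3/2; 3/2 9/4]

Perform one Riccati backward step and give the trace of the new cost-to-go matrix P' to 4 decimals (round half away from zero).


7.5435

BᵀP = [9.7500 13.5000]
S = R + BᵀPB = [3] + [83.2500] = [86.2500]
BᵀPA = [25.5000 49.1250]
K = S⁻¹·BᵀPA = [0.2957 0.5696]
A−BK = [3.1130 -2.2087; -2.1826 1.7217]
AᵀP(A−BK) = [2.7109 -1.2739; -1.2739 2.3326]
P' = Q + AᵀP(A−BK) = [4.9609 -1.2739; -1.2739 2.5826]
tr(P') = 7.5435


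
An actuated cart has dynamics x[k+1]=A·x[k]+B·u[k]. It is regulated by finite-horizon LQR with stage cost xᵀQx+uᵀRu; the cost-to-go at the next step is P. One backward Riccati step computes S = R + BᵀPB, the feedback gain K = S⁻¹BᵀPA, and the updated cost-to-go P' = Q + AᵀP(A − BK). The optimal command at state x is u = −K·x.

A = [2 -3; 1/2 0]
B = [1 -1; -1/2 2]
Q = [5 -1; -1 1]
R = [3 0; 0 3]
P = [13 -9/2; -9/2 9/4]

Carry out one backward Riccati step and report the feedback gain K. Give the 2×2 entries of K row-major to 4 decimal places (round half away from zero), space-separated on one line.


0.7069 -1.0728 -0.4829 0.8737

BᵀP = [15.2500 -5.6250; -22.0000 9.0000]
S = R + BᵀPB = [3 0; 0 3] + [18.0625 -26.5000; -26.5000 40.0000] = [21.0625 -26.5000; -26.5000 43.0000]
BᵀPA = [27.6875 -45.7500; -39.5000 66.0000]
K = S⁻¹·BᵀPA = [0.7069 -1.0728; -0.4829 0.8737]
A−BK = [0.8101 -1.0535; 1.8194 -2.2839]
AᵀP(A−BK) = [4.9134 -7.0341; -7.0341 10.2525]
P' = Q + AᵀP(A−BK) = [9.9134 -8.0341; -8.0341 11.2525]
tr(P') = 21.1659


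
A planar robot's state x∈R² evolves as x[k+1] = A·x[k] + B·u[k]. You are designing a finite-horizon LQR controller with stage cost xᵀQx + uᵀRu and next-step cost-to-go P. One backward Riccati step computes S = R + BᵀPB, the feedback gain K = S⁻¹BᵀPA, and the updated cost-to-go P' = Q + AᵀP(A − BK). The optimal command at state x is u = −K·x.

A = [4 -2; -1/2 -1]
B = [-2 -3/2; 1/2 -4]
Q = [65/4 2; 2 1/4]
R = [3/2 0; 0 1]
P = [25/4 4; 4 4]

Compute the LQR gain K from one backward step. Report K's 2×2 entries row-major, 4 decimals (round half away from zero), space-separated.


-1.5129 0.6003 -0.2390 0.3848

BᵀP = [-10.5000 -6.0000; -25.3750 -22.0000]
S = R + BᵀPB = [3/2 0; 0 1] + [18.0000 39.7500; 39.7500 126.0625] = [19.5000 39.7500; 39.7500 127.0625]
BᵀPA = [-39.0000 27.0000; -90.5000 72.7500]
K = S⁻¹·BᵀPA = [-1.5129 0.6003; -0.2390 0.3848]
A−BK = [0.6158 -0.2222; -0.6994 0.2389]
AᵀP(A−BK) = [4.3715 -1.7677; -1.7677 0.8008]
P' = Q + AᵀP(A−BK) = [20.6215 0.2323; 0.2323 1.0508]
tr(P') = 21.6723


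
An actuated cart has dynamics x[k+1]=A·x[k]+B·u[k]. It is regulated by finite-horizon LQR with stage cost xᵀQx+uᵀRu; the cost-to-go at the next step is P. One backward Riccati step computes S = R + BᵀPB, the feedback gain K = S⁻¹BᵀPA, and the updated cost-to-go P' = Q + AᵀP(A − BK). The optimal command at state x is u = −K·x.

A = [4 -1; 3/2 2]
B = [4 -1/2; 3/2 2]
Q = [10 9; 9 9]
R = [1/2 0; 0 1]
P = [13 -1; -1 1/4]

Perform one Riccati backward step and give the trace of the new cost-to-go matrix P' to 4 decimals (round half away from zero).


BᵀP = [50.5000 -3.6250; -8.5000 1.0000]
S = R + BᵀPB = [1/2 0; 0 1] + [196.5625 -32.5000; -32.5000 6.2500] = [197.0625 -32.5000; -32.5000 7.2500]
BᵀPA = [196.5625 -57.7500; -32.5000 10.5000]
K = S⁻¹·BᵀPA = [0.9903 -0.2079; -0.0436 0.5163]
A−BK = [0.0171 0.0898; 0.1019 1.2794]
AᵀP(A−BK) = [0.4951 -0.1040; -0.1040 0.5724]
P' = Q + AᵀP(A−BK) = [10.4951 8.8960; 8.8960 9.5724]
tr(P') = 20.0675

20.0675


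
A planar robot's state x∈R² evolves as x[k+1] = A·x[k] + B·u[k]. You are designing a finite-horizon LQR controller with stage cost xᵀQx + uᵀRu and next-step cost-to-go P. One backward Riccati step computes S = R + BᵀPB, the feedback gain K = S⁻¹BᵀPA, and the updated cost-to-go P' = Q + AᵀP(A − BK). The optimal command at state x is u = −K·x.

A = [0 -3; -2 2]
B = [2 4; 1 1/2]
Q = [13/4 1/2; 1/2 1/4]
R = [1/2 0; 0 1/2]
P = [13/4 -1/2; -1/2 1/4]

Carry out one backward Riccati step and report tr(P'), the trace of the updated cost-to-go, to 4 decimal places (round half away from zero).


5.4733

BᵀP = [6.0000 -0.7500; 12.7500 -1.8750]
S = R + BᵀPB = [1/2 0; 0 1/2] + [11.2500 23.6250; 23.6250 50.0625] = [11.7500 23.6250; 23.6250 50.5625]
BᵀPA = [1.5000 -19.5000; 3.7500 -42.0000]
K = S⁻¹·BᵀPA = [-0.3545 0.1746; 0.2398 -0.9123]
A−BK = [-0.2502 0.2997; -1.7654 2.2815]
AᵀP(A−BK) = [0.6325 -0.8410; -0.8410 1.3408]
P' = Q + AᵀP(A−BK) = [3.8825 -0.3410; -0.3410 1.5908]
tr(P') = 5.4733


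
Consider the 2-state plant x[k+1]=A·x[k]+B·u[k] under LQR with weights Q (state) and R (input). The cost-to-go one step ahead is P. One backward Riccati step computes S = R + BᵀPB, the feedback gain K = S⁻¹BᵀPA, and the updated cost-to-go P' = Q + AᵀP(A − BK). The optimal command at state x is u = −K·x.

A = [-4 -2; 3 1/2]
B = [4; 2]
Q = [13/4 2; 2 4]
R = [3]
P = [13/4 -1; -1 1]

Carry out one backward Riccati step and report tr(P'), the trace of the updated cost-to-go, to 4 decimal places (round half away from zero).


BᵀP = [11.0000 -2.0000]
S = R + BᵀPB = [3] + [40.0000] = [43.0000]
BᵀPA = [-50.0000 -23.0000]
K = S⁻¹·BᵀPA = [-1.1628 -0.5349]
A−BK = [0.6512 0.1395; 5.3256 1.5698]
AᵀP(A−BK) = [26.8605 8.7558; 8.7558 2.9477]
P' = Q + AᵀP(A−BK) = [30.1105 10.7558; 10.7558 6.9477]
tr(P') = 37.0581

37.0581


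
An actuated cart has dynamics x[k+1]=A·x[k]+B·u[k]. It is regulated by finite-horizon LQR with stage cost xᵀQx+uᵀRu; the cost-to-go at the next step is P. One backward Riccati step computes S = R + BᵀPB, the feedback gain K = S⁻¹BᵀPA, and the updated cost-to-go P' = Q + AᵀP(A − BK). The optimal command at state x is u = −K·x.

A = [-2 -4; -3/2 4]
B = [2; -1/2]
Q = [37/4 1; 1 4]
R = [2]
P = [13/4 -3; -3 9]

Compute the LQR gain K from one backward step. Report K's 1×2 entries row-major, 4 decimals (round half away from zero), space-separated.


BᵀP = [8.0000 -10.5000]
S = R + BᵀPB = [2] + [21.2500] = [23.2500]
BᵀPA = [-0.2500 -74.0000]
K = S⁻¹·BᵀPA = [-0.0108 -3.1828]
A−BK = [-1.9785 2.3656; -1.5054 2.4086]
AᵀP(A−BK) = [15.2473 -22.7957; -22.7957 56.4731]
P' = Q + AᵀP(A−BK) = [24.4973 -21.7957; -21.7957 60.4731]
tr(P') = 84.9704

-0.0108 -3.1828


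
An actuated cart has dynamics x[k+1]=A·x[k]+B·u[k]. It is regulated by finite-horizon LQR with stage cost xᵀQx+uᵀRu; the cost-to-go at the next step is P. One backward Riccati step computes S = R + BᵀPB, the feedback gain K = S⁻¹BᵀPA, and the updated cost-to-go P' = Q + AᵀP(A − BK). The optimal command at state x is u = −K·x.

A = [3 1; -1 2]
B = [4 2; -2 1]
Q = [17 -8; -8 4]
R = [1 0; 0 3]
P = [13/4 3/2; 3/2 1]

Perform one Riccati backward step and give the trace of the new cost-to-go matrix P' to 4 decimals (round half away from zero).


23.4563

BᵀP = [10.0000 4.0000; 8.0000 4.0000]
S = R + BᵀPB = [1 0; 0 3] + [32.0000 24.0000; 24.0000 20.0000] = [33.0000 24.0000; 24.0000 23.0000]
BᵀPA = [26.0000 18.0000; 20.0000 16.0000]
K = S⁻¹·BᵀPA = [0.6448 0.1639; 0.1967 0.5246]
A−BK = [0.0273 -0.7049; 0.0929 1.8033]
AᵀP(A−BK) = [0.5505 0.4959; 0.4959 1.9057]
P' = Q + AᵀP(A−BK) = [17.5505 -7.5041; -7.5041 5.9057]
tr(P') = 23.4563


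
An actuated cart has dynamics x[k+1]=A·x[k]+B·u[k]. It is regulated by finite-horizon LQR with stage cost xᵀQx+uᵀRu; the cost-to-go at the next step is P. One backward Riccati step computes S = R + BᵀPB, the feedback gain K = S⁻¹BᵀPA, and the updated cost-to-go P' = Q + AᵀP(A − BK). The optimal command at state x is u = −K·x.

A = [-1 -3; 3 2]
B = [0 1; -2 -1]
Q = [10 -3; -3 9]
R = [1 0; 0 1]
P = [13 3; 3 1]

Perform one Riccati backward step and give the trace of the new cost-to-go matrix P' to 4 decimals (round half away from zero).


28.2759

BᵀP = [-6.0000 -2.0000; 10.0000 2.0000]
S = R + BᵀPB = [1 0; 0 1] + [4.0000 -4.0000; -4.0000 8.0000] = [5.0000 -4.0000; -4.0000 9.0000]
BᵀPA = [0.0000 14.0000; -4.0000 -26.0000]
K = S⁻¹·BᵀPA = [-0.5517 0.7586; -0.6897 -2.5517]
A−BK = [-0.3103 -0.4483; 1.2069 0.9655]
AᵀP(A−BK) = [1.2414 1.7931; 1.7931 8.0345]
P' = Q + AᵀP(A−BK) = [11.2414 -1.2069; -1.2069 17.0345]
tr(P') = 28.2759


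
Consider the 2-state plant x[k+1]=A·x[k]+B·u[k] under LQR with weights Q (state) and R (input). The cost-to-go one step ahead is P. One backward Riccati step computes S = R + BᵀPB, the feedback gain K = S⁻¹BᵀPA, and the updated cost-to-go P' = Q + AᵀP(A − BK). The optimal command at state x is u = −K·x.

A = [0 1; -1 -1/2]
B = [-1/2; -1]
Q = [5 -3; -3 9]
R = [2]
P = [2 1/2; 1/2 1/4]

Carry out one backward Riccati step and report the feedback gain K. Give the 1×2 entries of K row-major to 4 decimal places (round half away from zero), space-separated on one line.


0.1538 -0.3846

BᵀP = [-1.5000 -0.5000]
S = R + BᵀPB = [2] + [1.2500] = [3.2500]
BᵀPA = [0.5000 -1.2500]
K = S⁻¹·BᵀPA = [0.1538 -0.3846]
A−BK = [0.0769 0.8077; -0.8462 -0.8846]
AᵀP(A−BK) = [0.1731 -0.1827; -0.1827 1.0817]
P' = Q + AᵀP(A−BK) = [5.1731 -3.1827; -3.1827 10.0817]
tr(P') = 15.2548


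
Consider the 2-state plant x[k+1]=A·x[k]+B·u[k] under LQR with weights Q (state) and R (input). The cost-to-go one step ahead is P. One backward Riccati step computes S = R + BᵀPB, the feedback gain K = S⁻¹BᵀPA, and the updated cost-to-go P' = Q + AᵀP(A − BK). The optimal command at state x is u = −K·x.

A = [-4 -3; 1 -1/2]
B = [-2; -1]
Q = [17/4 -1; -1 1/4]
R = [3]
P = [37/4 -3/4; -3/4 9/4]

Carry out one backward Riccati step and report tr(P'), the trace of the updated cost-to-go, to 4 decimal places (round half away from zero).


43.3137

BᵀP = [-17.7500 -0.7500]
S = R + BᵀPB = [3] + [36.2500] = [39.2500]
BᵀPA = [70.2500 53.6250]
K = S⁻¹·BᵀPA = [1.7898 1.3662]
A−BK = [-0.4204 -0.2675; 2.7898 0.8662]
AᵀP(A−BK) = [30.5159 14.6465; 14.6465 8.2978]
P' = Q + AᵀP(A−BK) = [34.7659 13.6465; 13.6465 8.5478]
tr(P') = 43.3137


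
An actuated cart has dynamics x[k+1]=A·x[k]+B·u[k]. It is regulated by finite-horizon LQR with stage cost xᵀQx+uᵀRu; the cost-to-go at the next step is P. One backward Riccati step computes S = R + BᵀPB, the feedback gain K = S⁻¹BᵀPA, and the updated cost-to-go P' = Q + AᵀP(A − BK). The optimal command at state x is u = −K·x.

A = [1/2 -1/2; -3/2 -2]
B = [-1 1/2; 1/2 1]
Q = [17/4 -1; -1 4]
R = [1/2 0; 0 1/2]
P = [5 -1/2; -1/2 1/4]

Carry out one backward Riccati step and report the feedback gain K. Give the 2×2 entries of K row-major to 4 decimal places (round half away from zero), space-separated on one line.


-0.6564 0.0123 -0.2086 -0.6503

BᵀP = [-5.2500 0.6250; 2.0000 0.0000]
S = R + BᵀPB = [1/2 0; 0 1/2] + [5.5625 -2.0000; -2.0000 1.0000] = [6.0625 -2.0000; -2.0000 1.5000]
BᵀPA = [-3.5625 1.3750; 1.0000 -1.0000]
K = S⁻¹·BᵀPA = [-0.6564 0.0123; -0.2086 -0.6503]
A−BK = [-0.0521 -0.1626; -0.9632 -1.3558]
AᵀP(A−BK) = [0.4325 0.3190; 0.3190 0.5828]
P' = Q + AᵀP(A−BK) = [4.6825 -0.6810; -0.6810 4.5828]
tr(P') = 9.2653


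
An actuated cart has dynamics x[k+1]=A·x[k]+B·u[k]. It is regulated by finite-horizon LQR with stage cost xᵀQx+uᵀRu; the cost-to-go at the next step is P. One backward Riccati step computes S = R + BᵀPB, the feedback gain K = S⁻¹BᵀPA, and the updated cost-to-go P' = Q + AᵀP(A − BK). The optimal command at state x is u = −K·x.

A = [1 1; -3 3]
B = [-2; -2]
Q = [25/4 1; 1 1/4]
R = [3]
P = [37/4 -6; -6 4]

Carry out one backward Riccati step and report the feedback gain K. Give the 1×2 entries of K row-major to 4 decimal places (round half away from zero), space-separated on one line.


-2.3125 0.6875

BᵀP = [-6.5000 4.0000]
S = R + BᵀPB = [3] + [5.0000] = [8.0000]
BᵀPA = [-18.5000 5.5000]
K = S⁻¹·BᵀPA = [-2.3125 0.6875]
A−BK = [-3.6250 2.3750; -7.6250 4.3750]
AᵀP(A−BK) = [38.4688 -14.0313; -14.0313 5.4688]
P' = Q + AᵀP(A−BK) = [44.7188 -13.0313; -13.0313 5.7188]
tr(P') = 50.4375


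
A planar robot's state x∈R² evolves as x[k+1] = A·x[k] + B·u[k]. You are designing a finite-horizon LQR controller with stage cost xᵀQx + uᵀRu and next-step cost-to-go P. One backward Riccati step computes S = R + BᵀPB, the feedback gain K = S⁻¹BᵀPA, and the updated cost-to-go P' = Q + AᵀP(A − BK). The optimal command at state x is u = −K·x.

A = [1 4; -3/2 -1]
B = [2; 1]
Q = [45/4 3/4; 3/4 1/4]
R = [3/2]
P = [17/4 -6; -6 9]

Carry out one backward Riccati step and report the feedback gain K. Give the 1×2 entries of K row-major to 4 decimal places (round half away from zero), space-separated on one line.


2.0000 3.7143

BᵀP = [2.5000 -3.0000]
S = R + BᵀPB = [3/2] + [2.0000] = [3.5000]
BᵀPA = [7.0000 13.0000]
K = S⁻¹·BᵀPA = [2.0000 3.7143]
A−BK = [-3.0000 -3.4286; -3.5000 -4.7143]
AᵀP(A−BK) = [28.5000 46.5000; 46.5000 76.7143]
P' = Q + AᵀP(A−BK) = [39.7500 47.2500; 47.2500 76.9643]
tr(P') = 116.7143


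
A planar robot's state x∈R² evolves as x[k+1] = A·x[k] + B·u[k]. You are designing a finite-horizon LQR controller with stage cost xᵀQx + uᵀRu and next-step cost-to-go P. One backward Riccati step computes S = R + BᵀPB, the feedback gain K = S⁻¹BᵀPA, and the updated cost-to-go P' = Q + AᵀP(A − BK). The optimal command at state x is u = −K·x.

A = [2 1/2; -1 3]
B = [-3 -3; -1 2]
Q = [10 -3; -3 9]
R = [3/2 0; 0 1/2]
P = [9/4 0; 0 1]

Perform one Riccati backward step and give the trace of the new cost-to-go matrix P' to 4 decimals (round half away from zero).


21.0215

BᵀP = [-6.7500 -1.0000; -6.7500 2.0000]
S = R + BᵀPB = [3/2 0; 0 1/2] + [21.2500 18.2500; 18.2500 24.2500] = [22.7500 18.2500; 18.2500 24.7500]
BᵀPA = [-12.5000 -6.3750; -15.5000 2.6250]
K = S⁻¹·BᵀPA = [-0.1152 -0.8943; -0.5413 0.7655]
A−BK = [0.0304 0.1136; -0.0326 0.5747]
AᵀP(A−BK) = [0.1696 -0.0636; -0.0636 1.8520]
P' = Q + AᵀP(A−BK) = [10.1696 -3.0636; -3.0636 10.8520]
tr(P') = 21.0215


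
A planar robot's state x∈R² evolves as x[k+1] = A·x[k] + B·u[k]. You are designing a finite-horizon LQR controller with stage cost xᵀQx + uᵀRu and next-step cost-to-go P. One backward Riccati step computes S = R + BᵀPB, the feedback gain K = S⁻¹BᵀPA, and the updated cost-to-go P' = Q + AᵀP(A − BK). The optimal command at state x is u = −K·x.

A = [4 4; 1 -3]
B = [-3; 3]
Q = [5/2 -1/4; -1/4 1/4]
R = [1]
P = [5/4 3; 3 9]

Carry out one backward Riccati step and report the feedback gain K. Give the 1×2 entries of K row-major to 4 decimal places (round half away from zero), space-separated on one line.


BᵀP = [5.2500 18.0000]
S = R + BᵀPB = [1] + [38.2500] = [39.2500]
BᵀPA = [39.0000 -33.0000]
K = S⁻¹·BᵀPA = [0.9936 -0.8408]
A−BK = [6.9809 1.4777; -1.9809 -0.4777]
AᵀP(A−BK) = [14.2484 1.7898; 1.7898 1.2548]
P' = Q + AᵀP(A−BK) = [16.7484 1.5398; 1.5398 1.5048]
tr(P') = 18.2532

0.9936 -0.8408


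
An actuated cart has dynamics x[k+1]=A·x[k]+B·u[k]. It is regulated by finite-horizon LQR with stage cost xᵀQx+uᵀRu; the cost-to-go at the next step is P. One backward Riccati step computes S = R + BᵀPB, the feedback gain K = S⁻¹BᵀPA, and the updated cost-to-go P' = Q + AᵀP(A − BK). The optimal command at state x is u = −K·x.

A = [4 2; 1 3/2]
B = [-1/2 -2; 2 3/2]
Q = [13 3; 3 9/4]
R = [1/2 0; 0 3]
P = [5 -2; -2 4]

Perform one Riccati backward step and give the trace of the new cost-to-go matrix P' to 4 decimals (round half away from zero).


BᵀP = [-6.5000 9.0000; -13.0000 10.0000]
S = R + BᵀPB = [1/2 0; 0 3] + [21.2500 26.5000; 26.5000 41.0000] = [21.7500 26.5000; 26.5000 44.0000]
BᵀPA = [-17.0000 0.5000; -42.0000 -11.0000]
K = S⁻¹·BᵀPA = [1.4328 1.2306; -1.8175 -0.9912]
A−BK = [1.0815 0.6330; 0.8606 0.5255]
AᵀP(A−BK) = [16.0236 9.2915; 9.2915 5.4818]
P' = Q + AᵀP(A−BK) = [29.0236 12.2915; 12.2915 7.7318]
tr(P') = 36.7554

36.7554
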